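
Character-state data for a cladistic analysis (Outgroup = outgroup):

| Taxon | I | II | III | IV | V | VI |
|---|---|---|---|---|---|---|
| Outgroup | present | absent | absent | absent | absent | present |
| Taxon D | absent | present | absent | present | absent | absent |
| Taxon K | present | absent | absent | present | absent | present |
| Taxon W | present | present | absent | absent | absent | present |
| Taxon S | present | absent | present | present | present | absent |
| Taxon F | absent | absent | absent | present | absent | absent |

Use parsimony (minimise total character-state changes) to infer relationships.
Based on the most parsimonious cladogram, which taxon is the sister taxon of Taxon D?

Character polarity is set by the outgroup: the derived state is whichever differs from the outgroup's state, so for I, VI the derived state is 'absent', and for the remaining characters it is 'present'.
Only Taxon D and Taxon F show the derived state 'absent' for I, supporting them as a clade.
II groups Taxon D and Taxon W, which is incompatible with the clades supported by the remaining characters; treating it as convergent (homoplasy) costs fewer steps than any alternative tree.
III (derived state 'present') is unique to Taxon S (autapomorphy; uninformative for grouping).
IV: derived state 'present' in Taxon D, Taxon F, Taxon K, and Taxon S only — synapomorphy for {Taxon D, Taxon F, Taxon K, Taxon S}.
V: derived state 'present' in Taxon S only — an autapomorphy, so it tells us nothing about relationships among taxa.
VI (derived state 'absent') is shared by Taxon D, Taxon F, and Taxon S — a synapomorphy uniting that clade.
Most parsimonious ingroup topology: ((((Taxon D,Taxon F),Taxon S),Taxon K),Taxon W).
Taxon D and Taxon F form a cherry on this tree, so they are sister taxa.

Taxon F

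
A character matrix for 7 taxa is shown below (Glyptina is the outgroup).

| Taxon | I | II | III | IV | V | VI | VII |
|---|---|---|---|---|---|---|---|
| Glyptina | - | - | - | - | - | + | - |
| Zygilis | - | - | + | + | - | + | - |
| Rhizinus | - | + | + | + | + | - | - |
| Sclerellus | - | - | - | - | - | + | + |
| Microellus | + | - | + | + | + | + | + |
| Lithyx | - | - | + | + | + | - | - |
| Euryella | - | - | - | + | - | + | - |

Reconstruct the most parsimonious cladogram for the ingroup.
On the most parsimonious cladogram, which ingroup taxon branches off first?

Sclerellus

Character polarity is set by the outgroup: the derived state is whichever differs from the outgroup's state, so for VI the derived state is '-', and for the remaining characters it is '+'.
I: derived state '+' in Microellus only — an autapomorphy, so it tells us nothing about relationships among taxa.
II (derived state '+') is unique to Rhizinus (autapomorphy; uninformative for grouping).
Only Lithyx, Microellus, Rhizinus, and Zygilis show the derived state '+' for III, supporting them as a clade.
IV (derived state '+') is shared by Euryella, Lithyx, Microellus, Rhizinus, and Zygilis — a synapomorphy uniting that clade.
V: derived state '+' in Lithyx, Microellus, and Rhizinus only — synapomorphy for {Lithyx, Microellus, Rhizinus}.
VI: derived state '-' in Lithyx and Rhizinus only — synapomorphy for {Lithyx, Rhizinus}.
VII groups Microellus and Sclerellus, which is incompatible with the clades supported by the remaining characters; treating it as convergent (homoplasy) costs fewer steps than any alternative tree.
Most parsimonious ingroup topology: (((Zygilis,((Rhizinus,Lithyx),Microellus)),Euryella),Sclerellus).
Sclerellus is sister to the clade containing all other ingroup taxa, so it is the earliest-diverging (most basal) ingroup lineage.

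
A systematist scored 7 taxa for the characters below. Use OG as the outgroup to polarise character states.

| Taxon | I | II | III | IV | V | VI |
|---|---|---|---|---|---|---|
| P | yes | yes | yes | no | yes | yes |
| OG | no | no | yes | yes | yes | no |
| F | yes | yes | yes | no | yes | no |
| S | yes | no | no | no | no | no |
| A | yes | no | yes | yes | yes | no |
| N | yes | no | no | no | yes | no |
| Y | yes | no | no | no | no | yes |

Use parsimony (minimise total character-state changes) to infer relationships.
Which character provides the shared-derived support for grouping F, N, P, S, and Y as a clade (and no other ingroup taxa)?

IV

Character polarity is set by the outgroup: the derived state is whichever differs from the outgroup's state, so for III, IV, V the derived state is 'no', and for the remaining characters it is 'yes'.
I (derived state 'yes') is shared by all ingroup taxa — unites the whole ingroup.
II (derived state 'yes') is shared by F and P — a synapomorphy uniting that clade.
Only N, S, and Y show the derived state 'no' for III, supporting them as a clade.
IV (derived state 'no') is shared by F, N, P, S, and Y — a synapomorphy uniting that clade.
V (derived state 'no') is shared by S and Y — a synapomorphy uniting that clade.
VI (state 'yes') occurs in P and Y but conflicts with the nesting implied by the other characters — most parsimoniously interpreted as homoplasy.
Most parsimonious ingroup topology: ((((Y,S),N),(F,P)),A).
The clade {F, N, P, S, Y} is supported by IV: its derived state 'no' occurs in exactly those taxa and in no other taxon (including the outgroup).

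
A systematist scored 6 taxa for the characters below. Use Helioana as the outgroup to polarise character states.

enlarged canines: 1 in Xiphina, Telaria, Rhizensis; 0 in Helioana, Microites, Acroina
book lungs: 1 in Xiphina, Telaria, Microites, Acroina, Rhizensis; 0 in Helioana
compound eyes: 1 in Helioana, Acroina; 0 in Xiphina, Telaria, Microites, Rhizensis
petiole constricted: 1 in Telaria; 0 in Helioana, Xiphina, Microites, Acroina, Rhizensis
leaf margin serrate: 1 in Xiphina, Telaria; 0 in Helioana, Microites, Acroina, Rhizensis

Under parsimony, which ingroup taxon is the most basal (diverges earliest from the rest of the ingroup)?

Character polarity is set by the outgroup: the derived state is whichever differs from the outgroup's state, so for compound eyes the derived state is '0', and for the remaining characters it is '1'.
enlarged canines: derived state '1' in Rhizensis, Telaria, and Xiphina only — synapomorphy for {Rhizensis, Telaria, Xiphina}.
All ingroup taxa share the derived state '1' for book lungs; it defines the ingroup but does not resolve relationships within it.
Only Microites, Rhizensis, Telaria, and Xiphina show the derived state '0' for compound eyes, supporting them as a clade.
petiole constricted: derived state '1' in Telaria only — an autapomorphy, so it tells us nothing about relationships among taxa.
Only Telaria and Xiphina show the derived state '1' for leaf margin serrate, supporting them as a clade.
Most parsimonious ingroup topology: ((((Xiphina,Telaria),Rhizensis),Microites),Acroina).
Acroina is sister to the clade containing all other ingroup taxa, so it is the earliest-diverging (most basal) ingroup lineage.

Acroina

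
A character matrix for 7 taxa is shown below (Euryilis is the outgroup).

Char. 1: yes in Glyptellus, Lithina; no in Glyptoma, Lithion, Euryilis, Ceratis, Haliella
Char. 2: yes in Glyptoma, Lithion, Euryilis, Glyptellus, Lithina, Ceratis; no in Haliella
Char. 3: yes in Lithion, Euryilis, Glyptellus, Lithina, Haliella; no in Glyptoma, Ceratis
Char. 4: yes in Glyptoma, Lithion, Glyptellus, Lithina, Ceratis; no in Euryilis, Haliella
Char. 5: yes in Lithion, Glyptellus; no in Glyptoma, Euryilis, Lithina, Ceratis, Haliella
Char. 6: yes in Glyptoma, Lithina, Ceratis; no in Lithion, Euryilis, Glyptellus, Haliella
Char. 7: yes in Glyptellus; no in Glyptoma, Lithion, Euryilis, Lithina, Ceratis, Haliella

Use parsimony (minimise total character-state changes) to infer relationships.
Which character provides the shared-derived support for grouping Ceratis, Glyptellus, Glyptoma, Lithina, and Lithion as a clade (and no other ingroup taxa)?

Character polarity is set by the outgroup: the derived state is whichever differs from the outgroup's state, so for Char. 2, Char. 3 the derived state is 'no', and for the remaining characters it is 'yes'.
Char. 1 (state 'yes') occurs in Glyptellus and Lithina but conflicts with the nesting implied by the other characters — most parsimoniously interpreted as homoplasy.
Char. 2: derived state 'no' in Haliella only — an autapomorphy, so it tells us nothing about relationships among taxa.
Char. 3 (derived state 'no') is shared by Ceratis and Glyptoma — a synapomorphy uniting that clade.
Char. 4 (derived state 'yes') is shared by Ceratis, Glyptellus, Glyptoma, Lithina, and Lithion — a synapomorphy uniting that clade.
Char. 5 (derived state 'yes') is shared by Glyptellus and Lithion — a synapomorphy uniting that clade.
Char. 6: derived state 'yes' in Ceratis, Glyptoma, and Lithina only — synapomorphy for {Ceratis, Glyptoma, Lithina}.
Char. 7 (derived state 'yes') is unique to Glyptellus (autapomorphy; uninformative for grouping).
Most parsimonious ingroup topology: (Haliella,(((Glyptoma,Ceratis),Lithina),(Lithion,Glyptellus))).
The clade {Ceratis, Glyptellus, Glyptoma, Lithina, Lithion} is supported by Char. 4: its derived state 'yes' occurs in exactly those taxa and in no other taxon (including the outgroup).

Char. 4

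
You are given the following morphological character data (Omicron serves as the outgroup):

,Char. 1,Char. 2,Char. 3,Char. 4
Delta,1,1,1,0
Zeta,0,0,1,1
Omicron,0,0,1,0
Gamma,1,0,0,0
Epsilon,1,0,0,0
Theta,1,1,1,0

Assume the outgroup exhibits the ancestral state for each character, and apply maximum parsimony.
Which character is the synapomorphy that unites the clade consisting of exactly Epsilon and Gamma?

Character polarity is set by the outgroup: the derived state is whichever differs from the outgroup's state, so for Char. 3 the derived state is '0', and for the remaining characters it is '1'.
Only Delta, Epsilon, Gamma, and Theta show the derived state '1' for Char. 1, supporting them as a clade.
Only Delta and Theta show the derived state '1' for Char. 2, supporting them as a clade.
Only Epsilon and Gamma show the derived state '0' for Char. 3, supporting them as a clade.
Char. 4: derived state '1' in Zeta only — an autapomorphy, so it tells us nothing about relationships among taxa.
Most parsimonious ingroup topology: (((Gamma,Epsilon),(Delta,Theta)),Zeta).
The clade {Epsilon, Gamma} is supported by Char. 3: its derived state '0' occurs in exactly those taxa and in no other taxon (including the outgroup).

Char. 3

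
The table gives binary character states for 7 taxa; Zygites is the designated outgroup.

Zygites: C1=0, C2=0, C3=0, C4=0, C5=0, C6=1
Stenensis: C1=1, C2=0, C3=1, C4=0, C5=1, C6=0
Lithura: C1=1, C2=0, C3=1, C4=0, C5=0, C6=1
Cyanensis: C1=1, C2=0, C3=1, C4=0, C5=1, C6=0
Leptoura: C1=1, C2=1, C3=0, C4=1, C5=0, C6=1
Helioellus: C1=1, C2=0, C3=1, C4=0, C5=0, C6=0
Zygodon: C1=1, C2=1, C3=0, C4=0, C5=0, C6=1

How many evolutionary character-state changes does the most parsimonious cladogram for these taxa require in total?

Character polarity is set by the outgroup: the derived state is whichever differs from the outgroup's state, so for C6 the derived state is '0', and for the remaining characters it is '1'.
C1 (derived state '1') is shared by all ingroup taxa — unites the whole ingroup.
Only Leptoura and Zygodon show the derived state '1' for C2, supporting them as a clade.
Only Cyanensis, Helioellus, Lithura, and Stenensis show the derived state '1' for C3, supporting them as a clade.
C4 (derived state '1') is unique to Leptoura (autapomorphy; uninformative for grouping).
C5 (derived state '1') is shared by Cyanensis and Stenensis — a synapomorphy uniting that clade.
C6 (derived state '0') is shared by Cyanensis, Helioellus, and Stenensis — a synapomorphy uniting that clade.
Most parsimonious ingroup topology: ((((Stenensis,Cyanensis),Helioellus),Lithura),(Leptoura,Zygodon)).
Changes per character on this tree: C1: 1; C2: 1; C3: 1; C4: 1; C5: 1; C6: 1.
Total = 6.

6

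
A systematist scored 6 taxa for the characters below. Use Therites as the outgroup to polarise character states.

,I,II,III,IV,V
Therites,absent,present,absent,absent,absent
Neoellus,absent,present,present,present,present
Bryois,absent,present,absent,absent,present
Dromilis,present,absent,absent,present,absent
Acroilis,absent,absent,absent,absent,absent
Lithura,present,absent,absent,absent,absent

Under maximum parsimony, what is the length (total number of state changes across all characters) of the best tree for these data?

Character polarity is set by the outgroup: the derived state is whichever differs from the outgroup's state, so for II the derived state is 'absent', and for the remaining characters it is 'present'.
Only Dromilis and Lithura show the derived state 'present' for I, supporting them as a clade.
II (derived state 'absent') is shared by Acroilis, Dromilis, and Lithura — a synapomorphy uniting that clade.
III: derived state 'present' in Neoellus only — an autapomorphy, so it tells us nothing about relationships among taxa.
IV (state 'present') occurs in Dromilis and Neoellus but conflicts with the nesting implied by the other characters — most parsimoniously interpreted as homoplasy.
V: derived state 'present' in Bryois and Neoellus only — synapomorphy for {Bryois, Neoellus}.
Most parsimonious ingroup topology: ((Neoellus,Bryois),((Dromilis,Lithura),Acroilis)).
Changes per character on this tree: I: 1; II: 1; III: 1; IV: 2; V: 1.
Total = 6.

6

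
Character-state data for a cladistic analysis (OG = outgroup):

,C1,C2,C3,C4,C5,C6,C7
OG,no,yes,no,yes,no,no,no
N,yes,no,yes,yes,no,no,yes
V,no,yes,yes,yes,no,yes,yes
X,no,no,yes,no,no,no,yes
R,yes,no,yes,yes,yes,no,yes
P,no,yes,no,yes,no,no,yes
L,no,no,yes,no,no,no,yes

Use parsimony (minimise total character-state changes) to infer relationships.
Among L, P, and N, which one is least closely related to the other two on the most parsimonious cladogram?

Character polarity is set by the outgroup: the derived state is whichever differs from the outgroup's state, so for C2, C4 the derived state is 'no', and for the remaining characters it is 'yes'.
C1: derived state 'yes' in N and R only — synapomorphy for {N, R}.
Only L, N, R, and X show the derived state 'no' for C2, supporting them as a clade.
C3: derived state 'yes' in L, N, R, V, and X only — synapomorphy for {L, N, R, V, X}.
C4 (derived state 'no') is shared by L and X — a synapomorphy uniting that clade.
C5: derived state 'yes' in R only — an autapomorphy, so it tells us nothing about relationships among taxa.
C6 (derived state 'yes') is unique to V (autapomorphy; uninformative for grouping).
All ingroup taxa share the derived state 'yes' for C7; it defines the ingroup but does not resolve relationships within it.
Most parsimonious ingroup topology: ((((N,R),(X,L)),V),P).
L and N share a more recent common ancestor with each other than either does with P, so P is the least closely related of the three.

P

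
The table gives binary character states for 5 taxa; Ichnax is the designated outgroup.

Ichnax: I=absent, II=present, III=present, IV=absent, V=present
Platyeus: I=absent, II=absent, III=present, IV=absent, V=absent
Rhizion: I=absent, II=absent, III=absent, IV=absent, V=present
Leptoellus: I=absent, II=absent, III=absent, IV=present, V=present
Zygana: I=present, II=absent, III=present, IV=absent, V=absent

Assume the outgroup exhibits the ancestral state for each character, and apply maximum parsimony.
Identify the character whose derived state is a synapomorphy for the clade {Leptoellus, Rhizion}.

Character polarity is set by the outgroup: the derived state is whichever differs from the outgroup's state, so for II, III, V the derived state is 'absent', and for the remaining characters it is 'present'.
I: derived state 'present' in Zygana only — an autapomorphy, so it tells us nothing about relationships among taxa.
II (derived state 'absent') is shared by all ingroup taxa — unites the whole ingroup.
Only Leptoellus and Rhizion show the derived state 'absent' for III, supporting them as a clade.
IV: derived state 'present' in Leptoellus only — an autapomorphy, so it tells us nothing about relationships among taxa.
V: derived state 'absent' in Platyeus and Zygana only — synapomorphy for {Platyeus, Zygana}.
Most parsimonious ingroup topology: ((Platyeus,Zygana),(Rhizion,Leptoellus)).
The clade {Leptoellus, Rhizion} is supported by III: its derived state 'absent' occurs in exactly those taxa and in no other taxon (including the outgroup).

III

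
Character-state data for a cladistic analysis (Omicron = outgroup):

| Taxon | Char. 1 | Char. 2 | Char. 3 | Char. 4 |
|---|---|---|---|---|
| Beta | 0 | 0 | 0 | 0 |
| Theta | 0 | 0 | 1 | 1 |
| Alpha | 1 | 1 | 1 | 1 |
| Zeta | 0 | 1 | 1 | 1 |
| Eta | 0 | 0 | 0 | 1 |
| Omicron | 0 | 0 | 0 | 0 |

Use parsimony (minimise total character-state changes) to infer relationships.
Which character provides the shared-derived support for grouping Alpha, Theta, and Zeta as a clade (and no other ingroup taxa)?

Char. 3

The outgroup has state '0' for every character, so '1' is the derived state throughout.
Char. 1: derived state '1' in Alpha only — an autapomorphy, so it tells us nothing about relationships among taxa.
Char. 2: derived state '1' in Alpha and Zeta only — synapomorphy for {Alpha, Zeta}.
Char. 3 (derived state '1') is shared by Alpha, Theta, and Zeta — a synapomorphy uniting that clade.
Char. 4: derived state '1' in Alpha, Eta, Theta, and Zeta only — synapomorphy for {Alpha, Eta, Theta, Zeta}.
Most parsimonious ingroup topology: (Beta,(((Alpha,Zeta),Theta),Eta)).
The clade {Alpha, Theta, Zeta} is supported by Char. 3: its derived state '1' occurs in exactly those taxa and in no other taxon (including the outgroup).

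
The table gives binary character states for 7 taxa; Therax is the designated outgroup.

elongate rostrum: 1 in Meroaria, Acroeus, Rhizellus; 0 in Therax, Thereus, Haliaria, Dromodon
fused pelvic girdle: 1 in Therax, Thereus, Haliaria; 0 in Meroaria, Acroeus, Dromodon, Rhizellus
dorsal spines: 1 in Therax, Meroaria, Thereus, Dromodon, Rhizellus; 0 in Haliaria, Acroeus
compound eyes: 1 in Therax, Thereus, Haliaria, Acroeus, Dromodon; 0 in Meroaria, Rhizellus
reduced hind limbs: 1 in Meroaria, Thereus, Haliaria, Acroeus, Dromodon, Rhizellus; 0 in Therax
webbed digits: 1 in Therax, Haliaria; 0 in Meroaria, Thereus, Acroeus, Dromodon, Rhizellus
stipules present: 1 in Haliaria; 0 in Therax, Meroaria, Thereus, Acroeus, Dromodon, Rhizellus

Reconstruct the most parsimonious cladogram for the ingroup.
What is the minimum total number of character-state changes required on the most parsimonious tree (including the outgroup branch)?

Character polarity is set by the outgroup: the derived state is whichever differs from the outgroup's state, so for fused pelvic girdle, dorsal spines, compound eyes, webbed digits the derived state is '0', and for the remaining characters it is '1'.
elongate rostrum (derived state '1') is shared by Acroeus, Meroaria, and Rhizellus — a synapomorphy uniting that clade.
fused pelvic girdle (derived state '0') is shared by Acroeus, Dromodon, Meroaria, and Rhizellus — a synapomorphy uniting that clade.
dorsal spines groups Acroeus and Haliaria, which is incompatible with the clades supported by the remaining characters; treating it as convergent (homoplasy) costs fewer steps than any alternative tree.
compound eyes: derived state '0' in Meroaria and Rhizellus only — synapomorphy for {Meroaria, Rhizellus}.
reduced hind limbs (derived state '1') is shared by all ingroup taxa — unites the whole ingroup.
Only Acroeus, Dromodon, Meroaria, Rhizellus, and Thereus show the derived state '0' for webbed digits, supporting them as a clade.
stipules present: derived state '1' in Haliaria only — an autapomorphy, so it tells us nothing about relationships among taxa.
Most parsimonious ingroup topology: (((Dromodon,((Meroaria,Rhizellus),Acroeus)),Thereus),Haliaria).
Changes per character on this tree: elongate rostrum: 1; fused pelvic girdle: 1; dorsal spines: 2; compound eyes: 1; reduced hind limbs: 1; webbed digits: 1; stipules present: 1.
Total = 8.

8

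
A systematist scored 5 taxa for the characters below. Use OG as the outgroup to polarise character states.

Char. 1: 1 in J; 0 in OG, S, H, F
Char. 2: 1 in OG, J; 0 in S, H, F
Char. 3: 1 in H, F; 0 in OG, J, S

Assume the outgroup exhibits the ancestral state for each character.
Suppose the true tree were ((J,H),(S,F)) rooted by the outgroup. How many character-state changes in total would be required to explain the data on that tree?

5

Map each character onto ((J,H),(S,F)) (rooted by OG) and count the minimum state changes it requires (Fitch parsimony):
Char. 1: 1; Char. 2: 2; Char. 3: 2.
Total tree length = 5.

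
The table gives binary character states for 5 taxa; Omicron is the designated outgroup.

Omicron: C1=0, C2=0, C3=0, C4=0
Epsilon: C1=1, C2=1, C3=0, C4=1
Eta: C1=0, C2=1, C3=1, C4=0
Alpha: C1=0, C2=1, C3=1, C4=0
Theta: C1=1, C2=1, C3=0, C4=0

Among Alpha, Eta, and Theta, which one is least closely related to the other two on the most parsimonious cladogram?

Theta

The outgroup has state '0' for every character, so '1' is the derived state throughout.
C1 (derived state '1') is shared by Epsilon and Theta — a synapomorphy uniting that clade.
C2 (derived state '1') is shared by all ingroup taxa — unites the whole ingroup.
C3 (derived state '1') is shared by Alpha and Eta — a synapomorphy uniting that clade.
C4 (derived state '1') is unique to Epsilon (autapomorphy; uninformative for grouping).
Most parsimonious ingroup topology: ((Epsilon,Theta),(Eta,Alpha)).
Eta and Alpha share a more recent common ancestor with each other than either does with Theta, so Theta is the least closely related of the three.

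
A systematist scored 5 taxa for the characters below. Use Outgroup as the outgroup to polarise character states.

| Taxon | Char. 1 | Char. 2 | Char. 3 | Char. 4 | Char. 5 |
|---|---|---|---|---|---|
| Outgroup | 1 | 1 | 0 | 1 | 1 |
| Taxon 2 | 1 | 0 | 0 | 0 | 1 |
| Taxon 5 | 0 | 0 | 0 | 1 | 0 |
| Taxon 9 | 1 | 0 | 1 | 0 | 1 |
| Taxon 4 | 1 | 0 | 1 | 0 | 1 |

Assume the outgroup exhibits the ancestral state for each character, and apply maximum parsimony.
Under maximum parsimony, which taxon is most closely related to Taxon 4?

Taxon 9

Character polarity is set by the outgroup: the derived state is whichever differs from the outgroup's state, so for Char. 1, Char. 2, Char. 4, Char. 5 the derived state is '0', and for the remaining characters it is '1'.
Char. 1: derived state '0' in Taxon 5 only — an autapomorphy, so it tells us nothing about relationships among taxa.
Char. 2 (derived state '0') is shared by all ingroup taxa — unites the whole ingroup.
Char. 3: derived state '1' in Taxon 4 and Taxon 9 only — synapomorphy for {Taxon 4, Taxon 9}.
Char. 4: derived state '0' in Taxon 2, Taxon 4, and Taxon 9 only — synapomorphy for {Taxon 2, Taxon 4, Taxon 9}.
Char. 5 (derived state '0') is unique to Taxon 5 (autapomorphy; uninformative for grouping).
Most parsimonious ingroup topology: ((Taxon 2,(Taxon 9,Taxon 4)),Taxon 5).
Taxon 4 and Taxon 9 form a cherry on this tree, so they are sister taxa.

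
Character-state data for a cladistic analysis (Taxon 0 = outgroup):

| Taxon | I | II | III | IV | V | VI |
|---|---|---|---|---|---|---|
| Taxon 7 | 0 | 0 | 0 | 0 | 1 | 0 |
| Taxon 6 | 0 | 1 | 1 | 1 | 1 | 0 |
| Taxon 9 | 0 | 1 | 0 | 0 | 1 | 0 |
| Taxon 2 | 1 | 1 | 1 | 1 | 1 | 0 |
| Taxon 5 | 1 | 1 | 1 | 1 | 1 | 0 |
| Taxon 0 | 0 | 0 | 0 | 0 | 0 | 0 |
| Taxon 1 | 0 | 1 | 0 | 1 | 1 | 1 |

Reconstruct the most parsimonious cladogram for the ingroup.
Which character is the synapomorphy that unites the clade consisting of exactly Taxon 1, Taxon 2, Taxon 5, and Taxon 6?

The outgroup has state '0' for every character, so '1' is the derived state throughout.
Only Taxon 2 and Taxon 5 show the derived state '1' for I, supporting them as a clade.
II (derived state '1') is shared by Taxon 1, Taxon 2, Taxon 5, Taxon 6, and Taxon 9 — a synapomorphy uniting that clade.
III: derived state '1' in Taxon 2, Taxon 5, and Taxon 6 only — synapomorphy for {Taxon 2, Taxon 5, Taxon 6}.
Only Taxon 1, Taxon 2, Taxon 5, and Taxon 6 show the derived state '1' for IV, supporting them as a clade.
All ingroup taxa share the derived state '1' for V; it defines the ingroup but does not resolve relationships within it.
VI: derived state '1' in Taxon 1 only — an autapomorphy, so it tells us nothing about relationships among taxa.
Most parsimonious ingroup topology: (((Taxon 1,((Taxon 2,Taxon 5),Taxon 6)),Taxon 9),Taxon 7).
The clade {Taxon 1, Taxon 2, Taxon 5, Taxon 6} is supported by IV: its derived state '1' occurs in exactly those taxa and in no other taxon (including the outgroup).

IV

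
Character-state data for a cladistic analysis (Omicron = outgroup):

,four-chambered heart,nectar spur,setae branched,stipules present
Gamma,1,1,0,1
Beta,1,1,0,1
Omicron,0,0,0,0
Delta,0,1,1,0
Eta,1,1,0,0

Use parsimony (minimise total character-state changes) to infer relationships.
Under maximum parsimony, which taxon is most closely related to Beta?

Gamma

The outgroup has state '0' for every character, so '1' is the derived state throughout.
four-chambered heart: derived state '1' in Beta, Eta, and Gamma only — synapomorphy for {Beta, Eta, Gamma}.
All ingroup taxa share the derived state '1' for nectar spur; it defines the ingroup but does not resolve relationships within it.
setae branched (derived state '1') is unique to Delta (autapomorphy; uninformative for grouping).
Only Beta and Gamma show the derived state '1' for stipules present, supporting them as a clade.
Most parsimonious ingroup topology: (Delta,(Eta,(Beta,Gamma))).
Beta and Gamma form a cherry on this tree, so they are sister taxa.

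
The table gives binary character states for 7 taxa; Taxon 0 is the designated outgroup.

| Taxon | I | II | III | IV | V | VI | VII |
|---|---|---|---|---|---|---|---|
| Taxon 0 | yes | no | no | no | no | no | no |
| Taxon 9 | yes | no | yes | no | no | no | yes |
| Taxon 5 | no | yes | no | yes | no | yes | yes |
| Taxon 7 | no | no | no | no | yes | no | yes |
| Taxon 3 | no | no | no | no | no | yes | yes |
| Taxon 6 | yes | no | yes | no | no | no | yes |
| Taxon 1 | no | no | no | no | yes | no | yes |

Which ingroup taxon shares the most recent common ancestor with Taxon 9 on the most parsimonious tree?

Taxon 6

Character polarity is set by the outgroup: the derived state is whichever differs from the outgroup's state, so for I the derived state is 'no', and for the remaining characters it is 'yes'.
I (derived state 'no') is shared by Taxon 1, Taxon 3, Taxon 5, and Taxon 7 — a synapomorphy uniting that clade.
II: derived state 'yes' in Taxon 5 only — an autapomorphy, so it tells us nothing about relationships among taxa.
III: derived state 'yes' in Taxon 6 and Taxon 9 only — synapomorphy for {Taxon 6, Taxon 9}.
IV (derived state 'yes') is unique to Taxon 5 (autapomorphy; uninformative for grouping).
Only Taxon 1 and Taxon 7 show the derived state 'yes' for V, supporting them as a clade.
VI: derived state 'yes' in Taxon 3 and Taxon 5 only — synapomorphy for {Taxon 3, Taxon 5}.
VII (derived state 'yes') is shared by all ingroup taxa — unites the whole ingroup.
Most parsimonious ingroup topology: ((Taxon 9,Taxon 6),((Taxon 5,Taxon 3),(Taxon 7,Taxon 1))).
Taxon 9 and Taxon 6 form a cherry on this tree, so they are sister taxa.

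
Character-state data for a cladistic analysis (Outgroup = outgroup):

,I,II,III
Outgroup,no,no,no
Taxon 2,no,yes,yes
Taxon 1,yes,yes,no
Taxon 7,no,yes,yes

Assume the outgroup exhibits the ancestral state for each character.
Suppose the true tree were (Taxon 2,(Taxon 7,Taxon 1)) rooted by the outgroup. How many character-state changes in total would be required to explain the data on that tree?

4

Map each character onto (Taxon 2,(Taxon 7,Taxon 1)) (rooted by Outgroup) and count the minimum state changes it requires (Fitch parsimony):
I: 1; II: 1; III: 2.
Total tree length = 4.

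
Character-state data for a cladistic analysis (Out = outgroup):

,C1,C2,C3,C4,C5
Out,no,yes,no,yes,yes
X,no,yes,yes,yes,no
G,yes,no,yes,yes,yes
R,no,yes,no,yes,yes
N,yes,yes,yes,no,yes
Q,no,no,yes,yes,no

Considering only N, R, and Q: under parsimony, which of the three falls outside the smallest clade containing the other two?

R

Character polarity is set by the outgroup: the derived state is whichever differs from the outgroup's state, so for C2, C4, C5 the derived state is 'no', and for the remaining characters it is 'yes'.
Only G and N show the derived state 'yes' for C1, supporting them as a clade.
C2 groups G and Q, which is incompatible with the clades supported by the remaining characters; treating it as convergent (homoplasy) costs fewer steps than any alternative tree.
Only G, N, Q, and X show the derived state 'yes' for C3, supporting them as a clade.
C4: derived state 'no' in N only — an autapomorphy, so it tells us nothing about relationships among taxa.
Only Q and X show the derived state 'no' for C5, supporting them as a clade.
Most parsimonious ingroup topology: (R,((X,Q),(G,N))).
Q and N share a more recent common ancestor with each other than either does with R, so R is the least closely related of the three.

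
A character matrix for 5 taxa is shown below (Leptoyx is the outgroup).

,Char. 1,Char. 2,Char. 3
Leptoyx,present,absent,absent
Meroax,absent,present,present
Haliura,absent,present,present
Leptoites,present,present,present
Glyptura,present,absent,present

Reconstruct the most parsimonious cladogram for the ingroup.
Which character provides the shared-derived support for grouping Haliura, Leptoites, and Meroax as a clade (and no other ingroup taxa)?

Char. 2

Character polarity is set by the outgroup: the derived state is whichever differs from the outgroup's state, so for Char. 1 the derived state is 'absent', and for the remaining characters it is 'present'.
Char. 1: derived state 'absent' in Haliura and Meroax only — synapomorphy for {Haliura, Meroax}.
Char. 2: derived state 'present' in Haliura, Leptoites, and Meroax only — synapomorphy for {Haliura, Leptoites, Meroax}.
All ingroup taxa share the derived state 'present' for Char. 3; it defines the ingroup but does not resolve relationships within it.
Most parsimonious ingroup topology: ((Leptoites,(Meroax,Haliura)),Glyptura).
The clade {Haliura, Leptoites, Meroax} is supported by Char. 2: its derived state 'present' occurs in exactly those taxa and in no other taxon (including the outgroup).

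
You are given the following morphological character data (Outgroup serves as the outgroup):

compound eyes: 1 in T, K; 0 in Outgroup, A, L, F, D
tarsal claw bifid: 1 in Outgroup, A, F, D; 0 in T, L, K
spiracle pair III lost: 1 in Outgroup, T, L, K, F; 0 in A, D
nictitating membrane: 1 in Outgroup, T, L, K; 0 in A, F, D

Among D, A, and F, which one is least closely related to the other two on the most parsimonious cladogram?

Character polarity is set by the outgroup: the derived state is whichever differs from the outgroup's state, so for tarsal claw bifid, spiracle pair III lost, nictitating membrane the derived state is '0', and for the remaining characters it is '1'.
Only K and T show the derived state '1' for compound eyes, supporting them as a clade.
tarsal claw bifid: derived state '0' in K, L, and T only — synapomorphy for {K, L, T}.
spiracle pair III lost (derived state '0') is shared by A and D — a synapomorphy uniting that clade.
nictitating membrane: derived state '0' in A, D, and F only — synapomorphy for {A, D, F}.
Most parsimonious ingroup topology: (((T,K),L),((A,D),F)).
D and A share a more recent common ancestor with each other than either does with F, so F is the least closely related of the three.

F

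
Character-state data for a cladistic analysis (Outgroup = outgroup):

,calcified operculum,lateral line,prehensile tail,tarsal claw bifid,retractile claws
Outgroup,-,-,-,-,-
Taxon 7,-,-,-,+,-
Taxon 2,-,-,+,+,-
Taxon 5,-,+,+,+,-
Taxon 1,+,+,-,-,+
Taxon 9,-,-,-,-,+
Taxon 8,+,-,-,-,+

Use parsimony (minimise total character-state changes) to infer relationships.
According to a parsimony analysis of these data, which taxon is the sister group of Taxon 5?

The outgroup has state '-' for every character, so '+' is the derived state throughout.
calcified operculum: derived state '+' in Taxon 1 and Taxon 8 only — synapomorphy for {Taxon 1, Taxon 8}.
lateral line (state '+') occurs in Taxon 1 and Taxon 5 but conflicts with the nesting implied by the other characters — most parsimoniously interpreted as homoplasy.
prehensile tail: derived state '+' in Taxon 2 and Taxon 5 only — synapomorphy for {Taxon 2, Taxon 5}.
tarsal claw bifid (derived state '+') is shared by Taxon 2, Taxon 5, and Taxon 7 — a synapomorphy uniting that clade.
Only Taxon 1, Taxon 8, and Taxon 9 show the derived state '+' for retractile claws, supporting them as a clade.
Most parsimonious ingroup topology: ((Taxon 7,(Taxon 2,Taxon 5)),((Taxon 1,Taxon 8),Taxon 9)).
Taxon 5 and Taxon 2 form a cherry on this tree, so they are sister taxa.

Taxon 2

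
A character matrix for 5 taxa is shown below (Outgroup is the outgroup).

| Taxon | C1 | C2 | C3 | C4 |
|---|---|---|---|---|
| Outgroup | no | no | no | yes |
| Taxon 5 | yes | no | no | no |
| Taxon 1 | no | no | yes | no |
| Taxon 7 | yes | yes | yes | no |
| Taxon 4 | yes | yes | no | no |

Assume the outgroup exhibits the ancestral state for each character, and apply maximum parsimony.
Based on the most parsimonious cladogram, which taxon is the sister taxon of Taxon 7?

Taxon 4

Character polarity is set by the outgroup: the derived state is whichever differs from the outgroup's state, so for C4 the derived state is 'no', and for the remaining characters it is 'yes'.
C1 (derived state 'yes') is shared by Taxon 4, Taxon 5, and Taxon 7 — a synapomorphy uniting that clade.
C2: derived state 'yes' in Taxon 4 and Taxon 7 only — synapomorphy for {Taxon 4, Taxon 7}.
C3 groups Taxon 1 and Taxon 7, which is incompatible with the clades supported by the remaining characters; treating it as convergent (homoplasy) costs fewer steps than any alternative tree.
All ingroup taxa share the derived state 'no' for C4; it defines the ingroup but does not resolve relationships within it.
Most parsimonious ingroup topology: ((Taxon 5,(Taxon 7,Taxon 4)),Taxon 1).
Taxon 7 and Taxon 4 form a cherry on this tree, so they are sister taxa.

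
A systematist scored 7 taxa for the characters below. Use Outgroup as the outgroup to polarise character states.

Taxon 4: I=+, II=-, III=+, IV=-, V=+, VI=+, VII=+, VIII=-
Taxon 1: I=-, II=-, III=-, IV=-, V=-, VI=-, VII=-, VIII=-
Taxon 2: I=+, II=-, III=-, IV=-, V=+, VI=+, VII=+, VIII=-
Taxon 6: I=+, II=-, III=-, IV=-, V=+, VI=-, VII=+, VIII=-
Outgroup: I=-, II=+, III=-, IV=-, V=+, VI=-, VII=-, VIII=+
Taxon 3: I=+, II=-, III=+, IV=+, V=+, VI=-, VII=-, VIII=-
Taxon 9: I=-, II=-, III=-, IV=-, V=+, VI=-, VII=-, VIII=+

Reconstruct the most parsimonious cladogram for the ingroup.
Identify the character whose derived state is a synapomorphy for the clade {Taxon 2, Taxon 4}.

VI

Character polarity is set by the outgroup: the derived state is whichever differs from the outgroup's state, so for II, V, VIII the derived state is '-', and for the remaining characters it is '+'.
I: derived state '+' in Taxon 2, Taxon 3, Taxon 4, and Taxon 6 only — synapomorphy for {Taxon 2, Taxon 3, Taxon 4, Taxon 6}.
All ingroup taxa share the derived state '-' for II; it defines the ingroup but does not resolve relationships within it.
III groups Taxon 3 and Taxon 4, which is incompatible with the clades supported by the remaining characters; treating it as convergent (homoplasy) costs fewer steps than any alternative tree.
IV: derived state '+' in Taxon 3 only — an autapomorphy, so it tells us nothing about relationships among taxa.
V: derived state '-' in Taxon 1 only — an autapomorphy, so it tells us nothing about relationships among taxa.
VI (derived state '+') is shared by Taxon 2 and Taxon 4 — a synapomorphy uniting that clade.
VII (derived state '+') is shared by Taxon 2, Taxon 4, and Taxon 6 — a synapomorphy uniting that clade.
VIII (derived state '-') is shared by Taxon 1, Taxon 2, Taxon 3, Taxon 4, and Taxon 6 — a synapomorphy uniting that clade.
Most parsimonious ingroup topology: (((((Taxon 4,Taxon 2),Taxon 6),Taxon 3),Taxon 1),Taxon 9).
The clade {Taxon 2, Taxon 4} is supported by VI: its derived state '+' occurs in exactly those taxa and in no other taxon (including the outgroup).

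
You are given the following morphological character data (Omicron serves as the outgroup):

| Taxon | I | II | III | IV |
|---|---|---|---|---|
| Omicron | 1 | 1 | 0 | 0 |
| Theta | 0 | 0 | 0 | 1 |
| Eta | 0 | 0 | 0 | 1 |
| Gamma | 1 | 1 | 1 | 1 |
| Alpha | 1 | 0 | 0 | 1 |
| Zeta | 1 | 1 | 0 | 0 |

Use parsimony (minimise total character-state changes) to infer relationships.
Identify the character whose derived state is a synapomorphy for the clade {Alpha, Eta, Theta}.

Character polarity is set by the outgroup: the derived state is whichever differs from the outgroup's state, so for I, II the derived state is '0', and for the remaining characters it is '1'.
I: derived state '0' in Eta and Theta only — synapomorphy for {Eta, Theta}.
Only Alpha, Eta, and Theta show the derived state '0' for II, supporting them as a clade.
III: derived state '1' in Gamma only — an autapomorphy, so it tells us nothing about relationships among taxa.
IV: derived state '1' in Alpha, Eta, Gamma, and Theta only — synapomorphy for {Alpha, Eta, Gamma, Theta}.
Most parsimonious ingroup topology: ((((Theta,Eta),Alpha),Gamma),Zeta).
The clade {Alpha, Eta, Theta} is supported by II: its derived state '0' occurs in exactly those taxa and in no other taxon (including the outgroup).

II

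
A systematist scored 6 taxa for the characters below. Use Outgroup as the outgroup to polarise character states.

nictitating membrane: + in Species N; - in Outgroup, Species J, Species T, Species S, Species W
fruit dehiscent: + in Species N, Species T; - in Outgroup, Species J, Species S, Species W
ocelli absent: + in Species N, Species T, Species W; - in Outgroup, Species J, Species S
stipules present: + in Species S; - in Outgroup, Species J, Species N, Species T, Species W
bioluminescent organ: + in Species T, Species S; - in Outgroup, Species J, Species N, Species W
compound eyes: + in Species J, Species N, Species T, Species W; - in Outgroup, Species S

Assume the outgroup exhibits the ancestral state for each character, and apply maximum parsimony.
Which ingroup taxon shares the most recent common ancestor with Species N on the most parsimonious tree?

Species T

The outgroup has state '-' for every character, so '+' is the derived state throughout.
nictitating membrane: derived state '+' in Species N only — an autapomorphy, so it tells us nothing about relationships among taxa.
fruit dehiscent (derived state '+') is shared by Species N and Species T — a synapomorphy uniting that clade.
Only Species N, Species T, and Species W show the derived state '+' for ocelli absent, supporting them as a clade.
stipules present: derived state '+' in Species S only — an autapomorphy, so it tells us nothing about relationships among taxa.
bioluminescent organ (state '+') occurs in Species S and Species T but conflicts with the nesting implied by the other characters — most parsimoniously interpreted as homoplasy.
compound eyes (derived state '+') is shared by Species J, Species N, Species T, and Species W — a synapomorphy uniting that clade.
Most parsimonious ingroup topology: ((Species J,((Species N,Species T),Species W)),Species S).
Species N and Species T form a cherry on this tree, so they are sister taxa.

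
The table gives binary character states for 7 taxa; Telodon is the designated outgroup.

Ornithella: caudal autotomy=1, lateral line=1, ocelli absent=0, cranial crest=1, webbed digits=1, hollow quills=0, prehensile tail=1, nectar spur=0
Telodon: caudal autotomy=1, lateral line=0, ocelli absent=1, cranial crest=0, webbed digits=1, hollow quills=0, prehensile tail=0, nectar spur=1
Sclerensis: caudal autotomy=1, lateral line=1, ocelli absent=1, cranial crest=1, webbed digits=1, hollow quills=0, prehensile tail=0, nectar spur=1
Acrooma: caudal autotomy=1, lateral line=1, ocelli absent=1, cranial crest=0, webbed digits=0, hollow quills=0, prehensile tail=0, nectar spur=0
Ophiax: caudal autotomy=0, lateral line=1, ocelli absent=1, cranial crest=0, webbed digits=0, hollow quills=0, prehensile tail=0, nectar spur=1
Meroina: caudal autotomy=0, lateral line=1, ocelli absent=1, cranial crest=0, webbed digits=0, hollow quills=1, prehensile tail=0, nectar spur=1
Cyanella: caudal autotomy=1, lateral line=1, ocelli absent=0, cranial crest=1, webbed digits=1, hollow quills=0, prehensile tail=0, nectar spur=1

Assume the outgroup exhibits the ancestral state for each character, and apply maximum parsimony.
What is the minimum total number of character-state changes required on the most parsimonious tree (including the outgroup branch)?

9

Character polarity is set by the outgroup: the derived state is whichever differs from the outgroup's state, so for caudal autotomy, ocelli absent, webbed digits, nectar spur the derived state is '0', and for the remaining characters it is '1'.
caudal autotomy (derived state '0') is shared by Meroina and Ophiax — a synapomorphy uniting that clade.
All ingroup taxa share the derived state '1' for lateral line; it defines the ingroup but does not resolve relationships within it.
ocelli absent (derived state '0') is shared by Cyanella and Ornithella — a synapomorphy uniting that clade.
Only Cyanella, Ornithella, and Sclerensis show the derived state '1' for cranial crest, supporting them as a clade.
webbed digits (derived state '0') is shared by Acrooma, Meroina, and Ophiax — a synapomorphy uniting that clade.
hollow quills: derived state '1' in Meroina only — an autapomorphy, so it tells us nothing about relationships among taxa.
prehensile tail: derived state '1' in Ornithella only — an autapomorphy, so it tells us nothing about relationships among taxa.
nectar spur (state '0') occurs in Acrooma and Ornithella but conflicts with the nesting implied by the other characters — most parsimoniously interpreted as homoplasy.
Most parsimonious ingroup topology: (((Cyanella,Ornithella),Sclerensis),(Acrooma,(Ophiax,Meroina))).
Changes per character on this tree: caudal autotomy: 1; lateral line: 1; ocelli absent: 1; cranial crest: 1; webbed digits: 1; hollow quills: 1; prehensile tail: 1; nectar spur: 2.
Total = 9.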